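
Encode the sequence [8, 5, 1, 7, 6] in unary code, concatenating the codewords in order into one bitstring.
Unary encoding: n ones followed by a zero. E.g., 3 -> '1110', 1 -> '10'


Encode each number as n ones followed by a terminating 0:
  8 -> 111111110 (9 bits)
  5 -> 111110 (6 bits)
  1 -> 10 (2 bits)
  7 -> 11111110 (8 bits)
  6 -> 1111110 (7 bits)
Total length = 9 + 6 + 2 + 8 + 7 = 32 bits.

Unary([8, 5, 1, 7, 6]) = 11111111011111010111111101111110 (32 bits)


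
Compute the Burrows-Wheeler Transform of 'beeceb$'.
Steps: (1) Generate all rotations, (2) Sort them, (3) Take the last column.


Rotations (sorted):
  0: $beeceb -> last char: b
  1: b$beece -> last char: e
  2: beeceb$ -> last char: $
  3: ceb$bee -> last char: e
  4: eb$beec -> last char: c
  5: eceb$be -> last char: e
  6: eeceb$b -> last char: b


BWT = be$eceb


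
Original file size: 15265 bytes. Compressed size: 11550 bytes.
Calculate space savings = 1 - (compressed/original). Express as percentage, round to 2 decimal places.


ratio = compressed/original = 11550/15265 = 0.756633
savings = 1 - ratio = 1 - 0.756633 = 0.243367
as a percentage: 0.243367 * 100 = 24.34%

Space savings = 1 - 11550/15265 = 24.34%


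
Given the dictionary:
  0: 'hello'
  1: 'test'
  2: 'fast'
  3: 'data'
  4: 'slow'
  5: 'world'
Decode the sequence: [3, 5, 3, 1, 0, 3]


Look up each index in the dictionary:
  3 -> 'data'
  5 -> 'world'
  3 -> 'data'
  1 -> 'test'
  0 -> 'hello'
  3 -> 'data'

Decoded: "data world data test hello data"


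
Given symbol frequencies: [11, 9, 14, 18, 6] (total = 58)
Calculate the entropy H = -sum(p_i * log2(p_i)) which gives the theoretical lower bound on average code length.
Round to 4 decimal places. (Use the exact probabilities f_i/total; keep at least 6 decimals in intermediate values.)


Per-symbol terms -p_i * log2(p_i) with p_i = f_i/58:
  p = 11/58 = 0.189655: log2(p) = -2.398549, -p*log2(p) = 0.454897
  p = 9/58 = 0.155172: log2(p) = -2.688056, -p*log2(p) = 0.417112
  p = 14/58 = 0.241379: log2(p) = -2.050626, -p*log2(p) = 0.494979
  p = 18/58 = 0.310345: log2(p) = -1.688056, -p*log2(p) = 0.523879
  p = 6/58 = 0.103448: log2(p) = -3.273018, -p*log2(p) = 0.338588
H = 0.454897 + 0.417112 + 0.494979 + 0.523879 + 0.338588 = 2.229455

H = 2.2295 bits/symbol


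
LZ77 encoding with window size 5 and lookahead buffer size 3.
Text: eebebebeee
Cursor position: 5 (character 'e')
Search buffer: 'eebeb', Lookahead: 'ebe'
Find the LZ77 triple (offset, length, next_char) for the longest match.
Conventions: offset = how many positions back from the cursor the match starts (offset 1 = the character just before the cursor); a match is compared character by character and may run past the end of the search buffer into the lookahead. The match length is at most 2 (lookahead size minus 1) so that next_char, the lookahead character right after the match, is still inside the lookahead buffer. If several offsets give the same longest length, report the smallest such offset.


Try each offset into the search buffer:
  offset=1 (pos 4, char 'b'): match length 0
  offset=2 (pos 3, char 'e'): match length 2
  offset=3 (pos 2, char 'b'): match length 0
  offset=4 (pos 1, char 'e'): match length 2
  offset=5 (pos 0, char 'e'): match length 1
Longest match has length 2, found at offsets 2, 4; take the smallest, offset 2.
next_char = character at position 5 + 2 = 7 -> 'e'

Best match: offset=2, length=2 (matching 'eb' starting at position 3)
LZ77 triple: (2, 2, 'e')


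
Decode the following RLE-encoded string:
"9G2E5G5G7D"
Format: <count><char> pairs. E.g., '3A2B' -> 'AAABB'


Expanding each <count><char> pair:
  9G -> 'GGGGGGGGG'
  2E -> 'EE'
  5G -> 'GGGGG'
  5G -> 'GGGGG'
  7D -> 'DDDDDDD'

Decoded = GGGGGGGGGEEGGGGGGGGGGDDDDDDD


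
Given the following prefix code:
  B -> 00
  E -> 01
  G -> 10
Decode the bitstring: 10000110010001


Decoding step by step:
Bits 10 -> G
Bits 00 -> B
Bits 01 -> E
Bits 10 -> G
Bits 01 -> E
Bits 00 -> B
Bits 01 -> E


Decoded message: GBEGEBE


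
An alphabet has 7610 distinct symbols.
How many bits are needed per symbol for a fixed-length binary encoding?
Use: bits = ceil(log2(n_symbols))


log2(7610) = 12.8937
Bracket: 2^12 = 4096 < 7610 <= 2^13 = 8192
So ceil(log2(7610)) = 13

bits = ceil(log2(7610)) = ceil(12.8937) = 13 bits


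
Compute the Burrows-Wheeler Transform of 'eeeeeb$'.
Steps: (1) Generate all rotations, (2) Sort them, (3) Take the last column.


Rotations (sorted):
  0: $eeeeeb -> last char: b
  1: b$eeeee -> last char: e
  2: eb$eeee -> last char: e
  3: eeb$eee -> last char: e
  4: eeeb$ee -> last char: e
  5: eeeeb$e -> last char: e
  6: eeeeeb$ -> last char: $


BWT = beeeee$


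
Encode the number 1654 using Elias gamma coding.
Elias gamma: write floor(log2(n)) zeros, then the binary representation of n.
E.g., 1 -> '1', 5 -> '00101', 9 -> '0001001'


num_bits = floor(log2(1654)) + 1 = 11
leading_zeros = num_bits - 1 = 10
binary(1654) = 11001110110

Elias gamma(1654) = '0000000000' + '11001110110' = 000000000011001110110 (21 bits)


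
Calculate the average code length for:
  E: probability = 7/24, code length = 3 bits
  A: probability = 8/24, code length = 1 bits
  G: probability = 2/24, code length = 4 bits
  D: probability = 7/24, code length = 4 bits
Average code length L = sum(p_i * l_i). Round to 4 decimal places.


Weighted contributions p_i * l_i:
  E: (7/24) * 3 = 21/24
  A: (8/24) * 1 = 8/24
  G: (2/24) * 4 = 8/24
  D: (7/24) * 4 = 28/24
Sum = (21 + 8 + 8 + 28)/24 = 65/24

L = 65/24 = 2.7083 bits/symbol


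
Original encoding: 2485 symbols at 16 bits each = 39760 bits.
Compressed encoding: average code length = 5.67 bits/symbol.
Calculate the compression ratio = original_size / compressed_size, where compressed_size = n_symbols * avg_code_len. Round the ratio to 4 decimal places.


original_size = n_symbols * orig_bits = 2485 * 16 = 39760 bits
compressed_size = n_symbols * avg_code_len = 2485 * 5.67 = 14089.95 bits
ratio = original_size / compressed_size = 39760 / 14089.95 = 2.8219

Compression ratio = 2.8219


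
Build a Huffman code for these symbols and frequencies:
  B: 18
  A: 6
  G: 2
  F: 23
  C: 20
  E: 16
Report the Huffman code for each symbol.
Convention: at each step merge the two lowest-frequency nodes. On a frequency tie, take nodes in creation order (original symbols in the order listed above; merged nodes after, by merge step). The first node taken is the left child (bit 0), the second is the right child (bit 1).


Huffman tree construction:
Step 1: Merge G(2) + A(6) = 8
Step 2: Merge (G+A)(8) + E(16) = 24
Step 3: Merge B(18) + C(20) = 38
Step 4: Merge F(23) + ((G+A)+E)(24) = 47
Step 5: Merge (B+C)(38) + (F+((G+A)+E))(47) = 85
Read each symbol's code off the tree from the root (left child = 0, right child = 1).

Codes:
  B: 00 (length 2)
  A: 1101 (length 4)
  G: 1100 (length 4)
  F: 10 (length 2)
  C: 01 (length 2)
  E: 111 (length 3)
Average code length: 202/85 = 2.3765 bits/symbol


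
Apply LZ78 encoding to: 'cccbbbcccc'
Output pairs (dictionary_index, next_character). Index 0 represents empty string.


LZ78 encoding steps:
Dictionary: {0: ''}
Step 1: w='' (idx 0), next='c' -> output (0, 'c'), add 'c' as idx 1
Step 2: w='c' (idx 1), next='c' -> output (1, 'c'), add 'cc' as idx 2
Step 3: w='' (idx 0), next='b' -> output (0, 'b'), add 'b' as idx 3
Step 4: w='b' (idx 3), next='b' -> output (3, 'b'), add 'bb' as idx 4
Step 5: w='cc' (idx 2), next='c' -> output (2, 'c'), add 'ccc' as idx 5
Step 6: w='c' (idx 1), end of input -> output (1, '')


Encoded: [(0, 'c'), (1, 'c'), (0, 'b'), (3, 'b'), (2, 'c'), (1, '')]


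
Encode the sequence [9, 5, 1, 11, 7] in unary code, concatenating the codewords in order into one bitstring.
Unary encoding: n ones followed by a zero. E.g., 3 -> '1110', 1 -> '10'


Encode each number as n ones followed by a terminating 0:
  9 -> 1111111110 (10 bits)
  5 -> 111110 (6 bits)
  1 -> 10 (2 bits)
  11 -> 111111111110 (12 bits)
  7 -> 11111110 (8 bits)
Total length = 10 + 6 + 2 + 12 + 8 = 38 bits.

Unary([9, 5, 1, 11, 7]) = 11111111101111101011111111111011111110 (38 bits)


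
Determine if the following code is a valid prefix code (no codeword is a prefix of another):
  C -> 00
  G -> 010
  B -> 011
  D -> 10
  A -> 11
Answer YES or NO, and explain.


Checking each pair (does one codeword prefix another?):
  C='00' vs G='010': no prefix
  C='00' vs B='011': no prefix
  C='00' vs D='10': no prefix
  C='00' vs A='11': no prefix
  G='010' vs C='00': no prefix
  G='010' vs B='011': no prefix
  G='010' vs D='10': no prefix
  G='010' vs A='11': no prefix
  B='011' vs C='00': no prefix
  B='011' vs G='010': no prefix
  B='011' vs D='10': no prefix
  B='011' vs A='11': no prefix
  D='10' vs C='00': no prefix
  D='10' vs G='010': no prefix
  D='10' vs B='011': no prefix
  D='10' vs A='11': no prefix
  A='11' vs C='00': no prefix
  A='11' vs G='010': no prefix
  A='11' vs B='011': no prefix
  A='11' vs D='10': no prefix
No violation found over all pairs.

YES -- this is a valid prefix code. No codeword is a prefix of any other codeword.


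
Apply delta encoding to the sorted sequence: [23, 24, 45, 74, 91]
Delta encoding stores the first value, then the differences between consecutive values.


First value: 23
Deltas:
  24 - 23 = 1
  45 - 24 = 21
  74 - 45 = 29
  91 - 74 = 17


Delta encoded: [23, 1, 21, 29, 17]


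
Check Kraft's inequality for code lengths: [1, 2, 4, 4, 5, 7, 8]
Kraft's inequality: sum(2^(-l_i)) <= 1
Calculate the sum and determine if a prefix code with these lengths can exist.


Sum = 2^(-1) + 2^(-2) + 2^(-4) + 2^(-4) + 2^(-5) + 2^(-7) + 2^(-8)
    = 0.5 + 0.25 + 0.0625 + 0.0625 + 0.03125 + 0.0078125 + 0.00390625
    = 235/256 = 0.91796875
Since 0.91796875 <= 1, Kraft's inequality IS satisfied.
A prefix code with these lengths CAN exist.

Kraft sum = 0.91796875. Satisfied.


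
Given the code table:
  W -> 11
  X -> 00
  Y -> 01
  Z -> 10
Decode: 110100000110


Decoding:
11 -> W
01 -> Y
00 -> X
00 -> X
01 -> Y
10 -> Z


Result: WYXXYZ


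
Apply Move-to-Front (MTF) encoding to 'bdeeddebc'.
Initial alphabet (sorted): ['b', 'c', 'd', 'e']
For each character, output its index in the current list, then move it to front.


MTF encoding:
'b': index 0 in ['b', 'c', 'd', 'e'] -> ['b', 'c', 'd', 'e']
'd': index 2 in ['b', 'c', 'd', 'e'] -> ['d', 'b', 'c', 'e']
'e': index 3 in ['d', 'b', 'c', 'e'] -> ['e', 'd', 'b', 'c']
'e': index 0 in ['e', 'd', 'b', 'c'] -> ['e', 'd', 'b', 'c']
'd': index 1 in ['e', 'd', 'b', 'c'] -> ['d', 'e', 'b', 'c']
'd': index 0 in ['d', 'e', 'b', 'c'] -> ['d', 'e', 'b', 'c']
'e': index 1 in ['d', 'e', 'b', 'c'] -> ['e', 'd', 'b', 'c']
'b': index 2 in ['e', 'd', 'b', 'c'] -> ['b', 'e', 'd', 'c']
'c': index 3 in ['b', 'e', 'd', 'c'] -> ['c', 'b', 'e', 'd']


Output: [0, 2, 3, 0, 1, 0, 1, 2, 3]


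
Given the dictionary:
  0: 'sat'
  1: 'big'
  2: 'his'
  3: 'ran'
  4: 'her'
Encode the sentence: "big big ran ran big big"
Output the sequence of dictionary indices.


Look up each word in the dictionary:
  'big' -> 1
  'big' -> 1
  'ran' -> 3
  'ran' -> 3
  'big' -> 1
  'big' -> 1

Encoded: [1, 1, 3, 3, 1, 1]


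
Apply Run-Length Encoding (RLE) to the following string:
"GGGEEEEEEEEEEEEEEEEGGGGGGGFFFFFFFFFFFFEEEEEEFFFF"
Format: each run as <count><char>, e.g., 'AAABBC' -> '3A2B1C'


Scanning runs left to right:
  i=0: run of 'G' x 3 -> '3G'
  i=3: run of 'E' x 16 -> '16E'
  i=19: run of 'G' x 7 -> '7G'
  i=26: run of 'F' x 12 -> '12F'
  i=38: run of 'E' x 6 -> '6E'
  i=44: run of 'F' x 4 -> '4F'

RLE = 3G16E7G12F6E4F


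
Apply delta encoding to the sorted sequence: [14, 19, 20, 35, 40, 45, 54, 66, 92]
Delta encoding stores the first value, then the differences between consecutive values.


First value: 14
Deltas:
  19 - 14 = 5
  20 - 19 = 1
  35 - 20 = 15
  40 - 35 = 5
  45 - 40 = 5
  54 - 45 = 9
  66 - 54 = 12
  92 - 66 = 26


Delta encoded: [14, 5, 1, 15, 5, 5, 9, 12, 26]


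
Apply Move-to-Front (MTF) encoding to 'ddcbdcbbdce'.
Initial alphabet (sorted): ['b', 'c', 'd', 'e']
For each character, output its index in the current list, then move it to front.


MTF encoding:
'd': index 2 in ['b', 'c', 'd', 'e'] -> ['d', 'b', 'c', 'e']
'd': index 0 in ['d', 'b', 'c', 'e'] -> ['d', 'b', 'c', 'e']
'c': index 2 in ['d', 'b', 'c', 'e'] -> ['c', 'd', 'b', 'e']
'b': index 2 in ['c', 'd', 'b', 'e'] -> ['b', 'c', 'd', 'e']
'd': index 2 in ['b', 'c', 'd', 'e'] -> ['d', 'b', 'c', 'e']
'c': index 2 in ['d', 'b', 'c', 'e'] -> ['c', 'd', 'b', 'e']
'b': index 2 in ['c', 'd', 'b', 'e'] -> ['b', 'c', 'd', 'e']
'b': index 0 in ['b', 'c', 'd', 'e'] -> ['b', 'c', 'd', 'e']
'd': index 2 in ['b', 'c', 'd', 'e'] -> ['d', 'b', 'c', 'e']
'c': index 2 in ['d', 'b', 'c', 'e'] -> ['c', 'd', 'b', 'e']
'e': index 3 in ['c', 'd', 'b', 'e'] -> ['e', 'c', 'd', 'b']


Output: [2, 0, 2, 2, 2, 2, 2, 0, 2, 2, 3]


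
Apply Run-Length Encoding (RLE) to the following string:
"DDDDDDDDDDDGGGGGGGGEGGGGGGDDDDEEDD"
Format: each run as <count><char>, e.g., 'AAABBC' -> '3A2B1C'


Scanning runs left to right:
  i=0: run of 'D' x 11 -> '11D'
  i=11: run of 'G' x 8 -> '8G'
  i=19: run of 'E' x 1 -> '1E'
  i=20: run of 'G' x 6 -> '6G'
  i=26: run of 'D' x 4 -> '4D'
  i=30: run of 'E' x 2 -> '2E'
  i=32: run of 'D' x 2 -> '2D'

RLE = 11D8G1E6G4D2E2D


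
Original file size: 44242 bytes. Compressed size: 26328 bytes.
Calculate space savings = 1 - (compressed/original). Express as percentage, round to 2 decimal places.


ratio = compressed/original = 26328/44242 = 0.595091
savings = 1 - ratio = 1 - 0.595091 = 0.404909
as a percentage: 0.404909 * 100 = 40.49%

Space savings = 1 - 26328/44242 = 40.49%


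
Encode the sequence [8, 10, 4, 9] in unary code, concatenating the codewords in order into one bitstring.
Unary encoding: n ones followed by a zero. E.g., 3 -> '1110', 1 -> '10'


Encode each number as n ones followed by a terminating 0:
  8 -> 111111110 (9 bits)
  10 -> 11111111110 (11 bits)
  4 -> 11110 (5 bits)
  9 -> 1111111110 (10 bits)
Total length = 9 + 11 + 5 + 10 = 35 bits.

Unary([8, 10, 4, 9]) = 11111111011111111110111101111111110 (35 bits)


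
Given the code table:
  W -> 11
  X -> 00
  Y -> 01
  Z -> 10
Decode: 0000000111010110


Decoding:
00 -> X
00 -> X
00 -> X
01 -> Y
11 -> W
01 -> Y
01 -> Y
10 -> Z


Result: XXXYWYYZ


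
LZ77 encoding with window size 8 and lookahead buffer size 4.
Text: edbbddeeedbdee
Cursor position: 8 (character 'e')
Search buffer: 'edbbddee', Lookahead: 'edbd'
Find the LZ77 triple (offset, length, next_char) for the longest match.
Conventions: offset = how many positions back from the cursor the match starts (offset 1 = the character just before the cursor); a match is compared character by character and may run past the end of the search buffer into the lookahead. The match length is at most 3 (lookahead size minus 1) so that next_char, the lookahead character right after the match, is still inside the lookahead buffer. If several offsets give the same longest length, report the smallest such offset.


Try each offset into the search buffer:
  offset=1 (pos 7, char 'e'): match length 1
  offset=2 (pos 6, char 'e'): match length 1
  offset=3 (pos 5, char 'd'): match length 0
  offset=4 (pos 4, char 'd'): match length 0
  offset=5 (pos 3, char 'b'): match length 0
  offset=6 (pos 2, char 'b'): match length 0
  offset=7 (pos 1, char 'd'): match length 0
  offset=8 (pos 0, char 'e'): match length 3
Longest match has length 3 at offset 8.
next_char = character at position 8 + 3 = 11 -> 'd'

Best match: offset=8, length=3 (matching 'edb' starting at position 0)
LZ77 triple: (8, 3, 'd')


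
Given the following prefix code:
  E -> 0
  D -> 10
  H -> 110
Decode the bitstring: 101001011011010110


Decoding step by step:
Bits 10 -> D
Bits 10 -> D
Bits 0 -> E
Bits 10 -> D
Bits 110 -> H
Bits 110 -> H
Bits 10 -> D
Bits 110 -> H


Decoded message: DDEDHHDH


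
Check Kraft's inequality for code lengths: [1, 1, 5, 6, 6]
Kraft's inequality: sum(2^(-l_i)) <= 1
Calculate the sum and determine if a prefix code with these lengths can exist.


Sum = 2^(-1) + 2^(-1) + 2^(-5) + 2^(-6) + 2^(-6)
    = 0.5 + 0.5 + 0.03125 + 0.015625 + 0.015625
    = 68/64 = 1.0625
Since 1.0625 > 1, Kraft's inequality is NOT satisfied.
A prefix code with these lengths CANNOT exist.

Kraft sum = 1.0625. Not satisfied.


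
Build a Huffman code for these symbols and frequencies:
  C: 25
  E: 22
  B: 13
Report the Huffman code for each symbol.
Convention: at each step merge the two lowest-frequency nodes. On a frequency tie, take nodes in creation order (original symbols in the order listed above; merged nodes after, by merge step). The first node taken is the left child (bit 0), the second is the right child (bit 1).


Huffman tree construction:
Step 1: Merge B(13) + E(22) = 35
Step 2: Merge C(25) + (B+E)(35) = 60
Read each symbol's code off the tree from the root (left child = 0, right child = 1).

Codes:
  C: 0 (length 1)
  E: 11 (length 2)
  B: 10 (length 2)
Average code length: 95/60 = 1.5833 bits/symbol


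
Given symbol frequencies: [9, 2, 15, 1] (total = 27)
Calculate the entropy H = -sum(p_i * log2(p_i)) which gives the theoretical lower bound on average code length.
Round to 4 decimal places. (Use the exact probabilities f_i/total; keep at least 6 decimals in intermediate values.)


Per-symbol terms -p_i * log2(p_i) with p_i = f_i/27:
  p = 9/27 = 0.333333: log2(p) = -1.584963, -p*log2(p) = 0.528321
  p = 2/27 = 0.074074: log2(p) = -3.754888, -p*log2(p) = 0.278140
  p = 15/27 = 0.555556: log2(p) = -0.847997, -p*log2(p) = 0.471109
  p = 1/27 = 0.037037: log2(p) = -4.754888, -p*log2(p) = 0.176107
H = 0.528321 + 0.278140 + 0.471109 + 0.176107 = 1.453677

H = 1.4537 bits/symbol


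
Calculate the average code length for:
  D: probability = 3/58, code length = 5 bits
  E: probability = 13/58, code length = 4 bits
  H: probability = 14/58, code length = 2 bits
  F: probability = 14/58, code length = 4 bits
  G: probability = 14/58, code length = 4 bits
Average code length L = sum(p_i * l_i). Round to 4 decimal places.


Weighted contributions p_i * l_i:
  D: (3/58) * 5 = 15/58
  E: (13/58) * 4 = 52/58
  H: (14/58) * 2 = 28/58
  F: (14/58) * 4 = 56/58
  G: (14/58) * 4 = 56/58
Sum = (15 + 52 + 28 + 56 + 56)/58 = 207/58

L = 207/58 = 3.5690 bits/symbol


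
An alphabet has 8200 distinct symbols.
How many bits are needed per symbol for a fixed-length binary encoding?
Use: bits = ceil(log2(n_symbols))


log2(8200) = 13.0014
Bracket: 2^13 = 8192 < 8200 <= 2^14 = 16384
So ceil(log2(8200)) = 14

bits = ceil(log2(8200)) = ceil(13.0014) = 14 bits


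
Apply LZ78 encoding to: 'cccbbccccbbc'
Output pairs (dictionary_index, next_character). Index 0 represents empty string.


LZ78 encoding steps:
Dictionary: {0: ''}
Step 1: w='' (idx 0), next='c' -> output (0, 'c'), add 'c' as idx 1
Step 2: w='c' (idx 1), next='c' -> output (1, 'c'), add 'cc' as idx 2
Step 3: w='' (idx 0), next='b' -> output (0, 'b'), add 'b' as idx 3
Step 4: w='b' (idx 3), next='c' -> output (3, 'c'), add 'bc' as idx 4
Step 5: w='cc' (idx 2), next='c' -> output (2, 'c'), add 'ccc' as idx 5
Step 6: w='b' (idx 3), next='b' -> output (3, 'b'), add 'bb' as idx 6
Step 7: w='c' (idx 1), end of input -> output (1, '')


Encoded: [(0, 'c'), (1, 'c'), (0, 'b'), (3, 'c'), (2, 'c'), (3, 'b'), (1, '')]


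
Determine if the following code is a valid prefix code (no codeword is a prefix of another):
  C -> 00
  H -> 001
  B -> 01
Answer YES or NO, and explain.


Checking each pair (does one codeword prefix another?):
  C='00' vs H='001': prefix -- VIOLATION

NO -- this is NOT a valid prefix code. C (00) is a prefix of H (001).


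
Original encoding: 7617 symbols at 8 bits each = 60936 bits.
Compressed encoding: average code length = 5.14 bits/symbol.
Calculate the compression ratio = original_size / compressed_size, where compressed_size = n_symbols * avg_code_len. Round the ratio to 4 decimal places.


original_size = n_symbols * orig_bits = 7617 * 8 = 60936 bits
compressed_size = n_symbols * avg_code_len = 7617 * 5.14 = 39151.38 bits
ratio = original_size / compressed_size = 60936 / 39151.38 = 1.5564

Compression ratio = 1.5564


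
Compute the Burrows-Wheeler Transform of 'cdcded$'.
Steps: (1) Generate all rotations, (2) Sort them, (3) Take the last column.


Rotations (sorted):
  0: $cdcded -> last char: d
  1: cdcded$ -> last char: $
  2: cded$cd -> last char: d
  3: d$cdcde -> last char: e
  4: dcded$c -> last char: c
  5: ded$cdc -> last char: c
  6: ed$cdcd -> last char: d


BWT = d$deccd


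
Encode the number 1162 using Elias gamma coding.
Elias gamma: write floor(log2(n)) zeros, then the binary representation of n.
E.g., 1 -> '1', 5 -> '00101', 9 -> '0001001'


num_bits = floor(log2(1162)) + 1 = 11
leading_zeros = num_bits - 1 = 10
binary(1162) = 10010001010

Elias gamma(1162) = '0000000000' + '10010001010' = 000000000010010001010 (21 bits)


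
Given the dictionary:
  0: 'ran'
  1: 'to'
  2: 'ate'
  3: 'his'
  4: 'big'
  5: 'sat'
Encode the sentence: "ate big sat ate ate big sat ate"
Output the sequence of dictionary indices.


Look up each word in the dictionary:
  'ate' -> 2
  'big' -> 4
  'sat' -> 5
  'ate' -> 2
  'ate' -> 2
  'big' -> 4
  'sat' -> 5
  'ate' -> 2

Encoded: [2, 4, 5, 2, 2, 4, 5, 2]


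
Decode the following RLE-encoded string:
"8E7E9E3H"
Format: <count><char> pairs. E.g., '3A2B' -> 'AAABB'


Expanding each <count><char> pair:
  8E -> 'EEEEEEEE'
  7E -> 'EEEEEEE'
  9E -> 'EEEEEEEEE'
  3H -> 'HHH'

Decoded = EEEEEEEEEEEEEEEEEEEEEEEEHHH


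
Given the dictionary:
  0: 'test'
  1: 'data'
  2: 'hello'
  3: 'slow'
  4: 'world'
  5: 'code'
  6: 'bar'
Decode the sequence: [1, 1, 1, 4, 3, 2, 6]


Look up each index in the dictionary:
  1 -> 'data'
  1 -> 'data'
  1 -> 'data'
  4 -> 'world'
  3 -> 'slow'
  2 -> 'hello'
  6 -> 'bar'

Decoded: "data data data world slow hello bar"


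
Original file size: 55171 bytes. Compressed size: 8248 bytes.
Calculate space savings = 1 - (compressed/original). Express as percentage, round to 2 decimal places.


ratio = compressed/original = 8248/55171 = 0.149499
savings = 1 - ratio = 1 - 0.149499 = 0.850501
as a percentage: 0.850501 * 100 = 85.05%

Space savings = 1 - 8248/55171 = 85.05%


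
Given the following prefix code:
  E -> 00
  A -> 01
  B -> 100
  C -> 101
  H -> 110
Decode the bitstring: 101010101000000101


Decoding step by step:
Bits 101 -> C
Bits 01 -> A
Bits 01 -> A
Bits 01 -> A
Bits 00 -> E
Bits 00 -> E
Bits 00 -> E
Bits 101 -> C


Decoded message: CAAAEEEC


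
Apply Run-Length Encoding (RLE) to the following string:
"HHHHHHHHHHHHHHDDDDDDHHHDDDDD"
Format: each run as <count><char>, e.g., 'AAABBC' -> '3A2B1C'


Scanning runs left to right:
  i=0: run of 'H' x 14 -> '14H'
  i=14: run of 'D' x 6 -> '6D'
  i=20: run of 'H' x 3 -> '3H'
  i=23: run of 'D' x 5 -> '5D'

RLE = 14H6D3H5D


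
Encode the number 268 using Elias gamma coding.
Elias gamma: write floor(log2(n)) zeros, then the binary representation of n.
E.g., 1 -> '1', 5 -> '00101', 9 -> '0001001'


num_bits = floor(log2(268)) + 1 = 9
leading_zeros = num_bits - 1 = 8
binary(268) = 100001100

Elias gamma(268) = '00000000' + '100001100' = 00000000100001100 (17 bits)


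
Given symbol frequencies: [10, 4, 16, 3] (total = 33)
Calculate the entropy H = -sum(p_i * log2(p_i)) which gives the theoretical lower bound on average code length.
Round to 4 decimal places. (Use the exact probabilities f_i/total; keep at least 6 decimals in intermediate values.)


Per-symbol terms -p_i * log2(p_i) with p_i = f_i/33:
  p = 10/33 = 0.303030: log2(p) = -1.722466, -p*log2(p) = 0.521959
  p = 4/33 = 0.121212: log2(p) = -3.044394, -p*log2(p) = 0.369017
  p = 16/33 = 0.484848: log2(p) = -1.044394, -p*log2(p) = 0.506373
  p = 3/33 = 0.090909: log2(p) = -3.459432, -p*log2(p) = 0.314494
H = 0.521959 + 0.369017 + 0.506373 + 0.314494 = 1.711843

H = 1.7118 bits/symbol


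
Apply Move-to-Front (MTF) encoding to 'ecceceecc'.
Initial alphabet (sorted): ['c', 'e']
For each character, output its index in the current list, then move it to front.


MTF encoding:
'e': index 1 in ['c', 'e'] -> ['e', 'c']
'c': index 1 in ['e', 'c'] -> ['c', 'e']
'c': index 0 in ['c', 'e'] -> ['c', 'e']
'e': index 1 in ['c', 'e'] -> ['e', 'c']
'c': index 1 in ['e', 'c'] -> ['c', 'e']
'e': index 1 in ['c', 'e'] -> ['e', 'c']
'e': index 0 in ['e', 'c'] -> ['e', 'c']
'c': index 1 in ['e', 'c'] -> ['c', 'e']
'c': index 0 in ['c', 'e'] -> ['c', 'e']


Output: [1, 1, 0, 1, 1, 1, 0, 1, 0]


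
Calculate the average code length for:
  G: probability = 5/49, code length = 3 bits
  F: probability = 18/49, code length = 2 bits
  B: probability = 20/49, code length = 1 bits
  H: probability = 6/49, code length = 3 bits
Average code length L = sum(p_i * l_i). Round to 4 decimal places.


Weighted contributions p_i * l_i:
  G: (5/49) * 3 = 15/49
  F: (18/49) * 2 = 36/49
  B: (20/49) * 1 = 20/49
  H: (6/49) * 3 = 18/49
Sum = (15 + 36 + 20 + 18)/49 = 89/49

L = 89/49 = 1.8163 bits/symbol


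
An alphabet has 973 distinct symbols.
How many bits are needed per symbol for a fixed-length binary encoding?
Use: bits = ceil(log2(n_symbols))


log2(973) = 9.9263
Bracket: 2^9 = 512 < 973 <= 2^10 = 1024
So ceil(log2(973)) = 10

bits = ceil(log2(973)) = ceil(9.9263) = 10 bits


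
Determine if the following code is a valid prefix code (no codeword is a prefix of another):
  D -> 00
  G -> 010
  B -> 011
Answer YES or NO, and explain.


Checking each pair (does one codeword prefix another?):
  D='00' vs G='010': no prefix
  D='00' vs B='011': no prefix
  G='010' vs D='00': no prefix
  G='010' vs B='011': no prefix
  B='011' vs D='00': no prefix
  B='011' vs G='010': no prefix
No violation found over all pairs.

YES -- this is a valid prefix code. No codeword is a prefix of any other codeword.


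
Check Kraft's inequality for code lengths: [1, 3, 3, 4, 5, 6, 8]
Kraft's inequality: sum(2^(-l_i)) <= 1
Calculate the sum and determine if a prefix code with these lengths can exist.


Sum = 2^(-1) + 2^(-3) + 2^(-3) + 2^(-4) + 2^(-5) + 2^(-6) + 2^(-8)
    = 0.5 + 0.125 + 0.125 + 0.0625 + 0.03125 + 0.015625 + 0.00390625
    = 221/256 = 0.86328125
Since 0.86328125 <= 1, Kraft's inequality IS satisfied.
A prefix code with these lengths CAN exist.

Kraft sum = 0.86328125. Satisfied.


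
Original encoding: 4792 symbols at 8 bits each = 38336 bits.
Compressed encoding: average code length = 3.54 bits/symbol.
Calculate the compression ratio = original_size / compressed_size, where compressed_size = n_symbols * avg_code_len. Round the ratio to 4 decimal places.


original_size = n_symbols * orig_bits = 4792 * 8 = 38336 bits
compressed_size = n_symbols * avg_code_len = 4792 * 3.54 = 16963.68 bits
ratio = original_size / compressed_size = 38336 / 16963.68 = 2.2599

Compression ratio = 2.2599


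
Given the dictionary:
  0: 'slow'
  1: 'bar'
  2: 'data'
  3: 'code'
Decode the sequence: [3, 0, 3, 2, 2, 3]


Look up each index in the dictionary:
  3 -> 'code'
  0 -> 'slow'
  3 -> 'code'
  2 -> 'data'
  2 -> 'data'
  3 -> 'code'

Decoded: "code slow code data data code"


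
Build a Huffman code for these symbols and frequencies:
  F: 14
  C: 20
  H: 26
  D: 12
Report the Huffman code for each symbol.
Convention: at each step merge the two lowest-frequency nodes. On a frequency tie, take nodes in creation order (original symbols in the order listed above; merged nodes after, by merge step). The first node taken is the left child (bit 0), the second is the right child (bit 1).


Huffman tree construction:
Step 1: Merge D(12) + F(14) = 26
Step 2: Merge C(20) + H(26) = 46
Step 3: Merge (D+F)(26) + (C+H)(46) = 72
Read each symbol's code off the tree from the root (left child = 0, right child = 1).

Codes:
  F: 01 (length 2)
  C: 10 (length 2)
  H: 11 (length 2)
  D: 00 (length 2)
Average code length: 144/72 = 2.0000 bits/symbol


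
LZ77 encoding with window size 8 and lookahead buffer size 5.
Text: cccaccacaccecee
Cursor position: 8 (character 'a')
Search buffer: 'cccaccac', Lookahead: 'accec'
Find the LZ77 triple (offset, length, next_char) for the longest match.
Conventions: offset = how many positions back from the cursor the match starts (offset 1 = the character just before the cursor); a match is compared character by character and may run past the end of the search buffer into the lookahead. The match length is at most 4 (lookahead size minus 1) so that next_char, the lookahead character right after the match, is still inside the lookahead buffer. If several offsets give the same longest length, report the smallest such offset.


Try each offset into the search buffer:
  offset=1 (pos 7, char 'c'): match length 0
  offset=2 (pos 6, char 'a'): match length 2
  offset=3 (pos 5, char 'c'): match length 0
  offset=4 (pos 4, char 'c'): match length 0
  offset=5 (pos 3, char 'a'): match length 3
  offset=6 (pos 2, char 'c'): match length 0
  offset=7 (pos 1, char 'c'): match length 0
  offset=8 (pos 0, char 'c'): match length 0
Longest match has length 3 at offset 5.
next_char = character at position 8 + 3 = 11 -> 'e'

Best match: offset=5, length=3 (matching 'acc' starting at position 3)
LZ77 triple: (5, 3, 'e')


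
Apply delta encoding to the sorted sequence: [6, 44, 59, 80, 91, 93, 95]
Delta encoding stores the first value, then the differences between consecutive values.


First value: 6
Deltas:
  44 - 6 = 38
  59 - 44 = 15
  80 - 59 = 21
  91 - 80 = 11
  93 - 91 = 2
  95 - 93 = 2


Delta encoded: [6, 38, 15, 21, 11, 2, 2]


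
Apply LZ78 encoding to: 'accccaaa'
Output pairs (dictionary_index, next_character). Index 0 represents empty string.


LZ78 encoding steps:
Dictionary: {0: ''}
Step 1: w='' (idx 0), next='a' -> output (0, 'a'), add 'a' as idx 1
Step 2: w='' (idx 0), next='c' -> output (0, 'c'), add 'c' as idx 2
Step 3: w='c' (idx 2), next='c' -> output (2, 'c'), add 'cc' as idx 3
Step 4: w='c' (idx 2), next='a' -> output (2, 'a'), add 'ca' as idx 4
Step 5: w='a' (idx 1), next='a' -> output (1, 'a'), add 'aa' as idx 5


Encoded: [(0, 'a'), (0, 'c'), (2, 'c'), (2, 'a'), (1, 'a')]


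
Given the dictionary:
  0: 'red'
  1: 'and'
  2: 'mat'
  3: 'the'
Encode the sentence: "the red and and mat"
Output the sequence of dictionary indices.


Look up each word in the dictionary:
  'the' -> 3
  'red' -> 0
  'and' -> 1
  'and' -> 1
  'mat' -> 2

Encoded: [3, 0, 1, 1, 2]


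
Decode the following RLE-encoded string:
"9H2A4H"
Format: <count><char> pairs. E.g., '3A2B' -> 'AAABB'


Expanding each <count><char> pair:
  9H -> 'HHHHHHHHH'
  2A -> 'AA'
  4H -> 'HHHH'

Decoded = HHHHHHHHHAAHHHH


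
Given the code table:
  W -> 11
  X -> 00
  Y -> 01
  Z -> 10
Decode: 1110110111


Decoding:
11 -> W
10 -> Z
11 -> W
01 -> Y
11 -> W


Result: WZWYW


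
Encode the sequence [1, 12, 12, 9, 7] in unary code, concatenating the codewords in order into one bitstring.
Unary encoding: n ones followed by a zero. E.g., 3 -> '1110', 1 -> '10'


Encode each number as n ones followed by a terminating 0:
  1 -> 10 (2 bits)
  12 -> 1111111111110 (13 bits)
  12 -> 1111111111110 (13 bits)
  9 -> 1111111110 (10 bits)
  7 -> 11111110 (8 bits)
Total length = 2 + 13 + 13 + 10 + 8 = 46 bits.

Unary([1, 12, 12, 9, 7]) = 1011111111111101111111111110111111111011111110 (46 bits)


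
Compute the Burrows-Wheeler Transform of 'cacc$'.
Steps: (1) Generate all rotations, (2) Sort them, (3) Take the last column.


Rotations (sorted):
  0: $cacc -> last char: c
  1: acc$c -> last char: c
  2: c$cac -> last char: c
  3: cacc$ -> last char: $
  4: cc$ca -> last char: a


BWT = ccc$a


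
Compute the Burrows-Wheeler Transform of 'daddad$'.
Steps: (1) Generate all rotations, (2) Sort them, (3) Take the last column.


Rotations (sorted):
  0: $daddad -> last char: d
  1: ad$dadd -> last char: d
  2: addad$d -> last char: d
  3: d$dadda -> last char: a
  4: dad$dad -> last char: d
  5: daddad$ -> last char: $
  6: ddad$da -> last char: a


BWT = dddad$a


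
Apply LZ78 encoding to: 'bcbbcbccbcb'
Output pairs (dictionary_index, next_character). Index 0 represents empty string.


LZ78 encoding steps:
Dictionary: {0: ''}
Step 1: w='' (idx 0), next='b' -> output (0, 'b'), add 'b' as idx 1
Step 2: w='' (idx 0), next='c' -> output (0, 'c'), add 'c' as idx 2
Step 3: w='b' (idx 1), next='b' -> output (1, 'b'), add 'bb' as idx 3
Step 4: w='c' (idx 2), next='b' -> output (2, 'b'), add 'cb' as idx 4
Step 5: w='c' (idx 2), next='c' -> output (2, 'c'), add 'cc' as idx 5
Step 6: w='b' (idx 1), next='c' -> output (1, 'c'), add 'bc' as idx 6
Step 7: w='b' (idx 1), end of input -> output (1, '')


Encoded: [(0, 'b'), (0, 'c'), (1, 'b'), (2, 'b'), (2, 'c'), (1, 'c'), (1, '')]


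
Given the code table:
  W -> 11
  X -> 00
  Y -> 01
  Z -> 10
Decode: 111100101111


Decoding:
11 -> W
11 -> W
00 -> X
10 -> Z
11 -> W
11 -> W


Result: WWXZWW


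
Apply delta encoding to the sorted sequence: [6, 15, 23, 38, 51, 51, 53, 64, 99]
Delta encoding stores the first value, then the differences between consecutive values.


First value: 6
Deltas:
  15 - 6 = 9
  23 - 15 = 8
  38 - 23 = 15
  51 - 38 = 13
  51 - 51 = 0
  53 - 51 = 2
  64 - 53 = 11
  99 - 64 = 35


Delta encoded: [6, 9, 8, 15, 13, 0, 2, 11, 35]


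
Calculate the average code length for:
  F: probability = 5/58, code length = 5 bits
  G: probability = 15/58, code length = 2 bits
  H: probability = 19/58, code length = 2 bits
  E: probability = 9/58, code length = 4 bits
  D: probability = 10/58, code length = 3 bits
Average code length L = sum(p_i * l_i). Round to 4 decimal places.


Weighted contributions p_i * l_i:
  F: (5/58) * 5 = 25/58
  G: (15/58) * 2 = 30/58
  H: (19/58) * 2 = 38/58
  E: (9/58) * 4 = 36/58
  D: (10/58) * 3 = 30/58
Sum = (25 + 30 + 38 + 36 + 30)/58 = 159/58

L = 159/58 = 2.7414 bits/symbol


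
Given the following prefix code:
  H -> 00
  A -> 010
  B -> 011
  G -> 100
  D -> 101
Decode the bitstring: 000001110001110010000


Decoding step by step:
Bits 00 -> H
Bits 00 -> H
Bits 011 -> B
Bits 100 -> G
Bits 011 -> B
Bits 100 -> G
Bits 100 -> G
Bits 00 -> H


Decoded message: HHBGBGGH


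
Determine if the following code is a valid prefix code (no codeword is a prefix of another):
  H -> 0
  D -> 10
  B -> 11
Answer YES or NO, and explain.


Checking each pair (does one codeword prefix another?):
  H='0' vs D='10': no prefix
  H='0' vs B='11': no prefix
  D='10' vs H='0': no prefix
  D='10' vs B='11': no prefix
  B='11' vs H='0': no prefix
  B='11' vs D='10': no prefix
No violation found over all pairs.

YES -- this is a valid prefix code. No codeword is a prefix of any other codeword.


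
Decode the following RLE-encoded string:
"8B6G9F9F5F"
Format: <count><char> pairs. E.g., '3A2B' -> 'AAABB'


Expanding each <count><char> pair:
  8B -> 'BBBBBBBB'
  6G -> 'GGGGGG'
  9F -> 'FFFFFFFFF'
  9F -> 'FFFFFFFFF'
  5F -> 'FFFFF'

Decoded = BBBBBBBBGGGGGGFFFFFFFFFFFFFFFFFFFFFFF


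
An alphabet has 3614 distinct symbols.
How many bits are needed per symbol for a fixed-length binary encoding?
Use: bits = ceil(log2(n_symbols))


log2(3614) = 11.8194
Bracket: 2^11 = 2048 < 3614 <= 2^12 = 4096
So ceil(log2(3614)) = 12

bits = ceil(log2(3614)) = ceil(11.8194) = 12 bits


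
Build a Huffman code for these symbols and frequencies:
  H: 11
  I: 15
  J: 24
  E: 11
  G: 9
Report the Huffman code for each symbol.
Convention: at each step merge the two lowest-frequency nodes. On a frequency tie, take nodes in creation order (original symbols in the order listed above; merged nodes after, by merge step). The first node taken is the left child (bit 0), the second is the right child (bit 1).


Huffman tree construction:
Step 1: Merge G(9) + H(11) = 20
Step 2: Merge E(11) + I(15) = 26
Step 3: Merge (G+H)(20) + J(24) = 44
Step 4: Merge (E+I)(26) + ((G+H)+J)(44) = 70
Read each symbol's code off the tree from the root (left child = 0, right child = 1).

Codes:
  H: 101 (length 3)
  I: 01 (length 2)
  J: 11 (length 2)
  E: 00 (length 2)
  G: 100 (length 3)
Average code length: 160/70 = 2.2857 bits/symbol


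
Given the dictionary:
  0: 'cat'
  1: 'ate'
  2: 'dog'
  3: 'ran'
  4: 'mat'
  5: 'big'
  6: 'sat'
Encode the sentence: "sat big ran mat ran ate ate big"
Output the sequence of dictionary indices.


Look up each word in the dictionary:
  'sat' -> 6
  'big' -> 5
  'ran' -> 3
  'mat' -> 4
  'ran' -> 3
  'ate' -> 1
  'ate' -> 1
  'big' -> 5

Encoded: [6, 5, 3, 4, 3, 1, 1, 5]


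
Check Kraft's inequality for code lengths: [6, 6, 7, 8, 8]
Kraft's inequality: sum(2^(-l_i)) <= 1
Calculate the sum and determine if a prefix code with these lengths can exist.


Sum = 2^(-6) + 2^(-6) + 2^(-7) + 2^(-8) + 2^(-8)
    = 0.015625 + 0.015625 + 0.0078125 + 0.00390625 + 0.00390625
    = 12/256 = 0.046875
Since 0.046875 <= 1, Kraft's inequality IS satisfied.
A prefix code with these lengths CAN exist.

Kraft sum = 0.046875. Satisfied.


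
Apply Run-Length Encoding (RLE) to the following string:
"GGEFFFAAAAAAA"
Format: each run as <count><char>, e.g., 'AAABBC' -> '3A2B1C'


Scanning runs left to right:
  i=0: run of 'G' x 2 -> '2G'
  i=2: run of 'E' x 1 -> '1E'
  i=3: run of 'F' x 3 -> '3F'
  i=6: run of 'A' x 7 -> '7A'

RLE = 2G1E3F7A


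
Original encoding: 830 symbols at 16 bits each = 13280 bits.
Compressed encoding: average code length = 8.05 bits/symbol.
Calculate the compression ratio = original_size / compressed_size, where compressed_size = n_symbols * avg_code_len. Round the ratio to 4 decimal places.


original_size = n_symbols * orig_bits = 830 * 16 = 13280 bits
compressed_size = n_symbols * avg_code_len = 830 * 8.05 = 6681.5 bits
ratio = original_size / compressed_size = 13280 / 6681.5 = 1.9876

Compression ratio = 1.9876


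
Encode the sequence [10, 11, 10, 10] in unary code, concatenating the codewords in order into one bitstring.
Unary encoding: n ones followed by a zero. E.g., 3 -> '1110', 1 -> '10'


Encode each number as n ones followed by a terminating 0:
  10 -> 11111111110 (11 bits)
  11 -> 111111111110 (12 bits)
  10 -> 11111111110 (11 bits)
  10 -> 11111111110 (11 bits)
Total length = 11 + 12 + 11 + 11 = 45 bits.

Unary([10, 11, 10, 10]) = 111111111101111111111101111111111011111111110 (45 bits)


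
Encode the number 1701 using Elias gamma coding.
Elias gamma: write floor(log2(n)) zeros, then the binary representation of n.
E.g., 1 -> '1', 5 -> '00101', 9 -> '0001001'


num_bits = floor(log2(1701)) + 1 = 11
leading_zeros = num_bits - 1 = 10
binary(1701) = 11010100101

Elias gamma(1701) = '0000000000' + '11010100101' = 000000000011010100101 (21 bits)


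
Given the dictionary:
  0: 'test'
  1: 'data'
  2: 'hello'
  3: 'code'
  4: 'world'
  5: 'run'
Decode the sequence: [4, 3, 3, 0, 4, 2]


Look up each index in the dictionary:
  4 -> 'world'
  3 -> 'code'
  3 -> 'code'
  0 -> 'test'
  4 -> 'world'
  2 -> 'hello'

Decoded: "world code code test world hello"


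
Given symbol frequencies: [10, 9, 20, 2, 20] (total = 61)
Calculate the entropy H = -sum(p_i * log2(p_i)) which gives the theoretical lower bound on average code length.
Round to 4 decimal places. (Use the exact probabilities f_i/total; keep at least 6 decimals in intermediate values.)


Per-symbol terms -p_i * log2(p_i) with p_i = f_i/61:
  p = 10/61 = 0.163934: log2(p) = -2.608809, -p*log2(p) = 0.427674
  p = 9/61 = 0.147541: log2(p) = -2.760812, -p*log2(p) = 0.407333
  p = 20/61 = 0.327869: log2(p) = -1.608809, -p*log2(p) = 0.527478
  p = 2/61 = 0.032787: log2(p) = -4.930737, -p*log2(p) = 0.161664
  p = 20/61 = 0.327869: log2(p) = -1.608809, -p*log2(p) = 0.527478
H = 0.427674 + 0.407333 + 0.527478 + 0.161664 + 0.527478 = 2.051627

H = 2.0516 bits/symbol


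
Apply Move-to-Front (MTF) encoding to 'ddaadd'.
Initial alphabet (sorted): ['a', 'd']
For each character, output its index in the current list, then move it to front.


MTF encoding:
'd': index 1 in ['a', 'd'] -> ['d', 'a']
'd': index 0 in ['d', 'a'] -> ['d', 'a']
'a': index 1 in ['d', 'a'] -> ['a', 'd']
'a': index 0 in ['a', 'd'] -> ['a', 'd']
'd': index 1 in ['a', 'd'] -> ['d', 'a']
'd': index 0 in ['d', 'a'] -> ['d', 'a']


Output: [1, 0, 1, 0, 1, 0]
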